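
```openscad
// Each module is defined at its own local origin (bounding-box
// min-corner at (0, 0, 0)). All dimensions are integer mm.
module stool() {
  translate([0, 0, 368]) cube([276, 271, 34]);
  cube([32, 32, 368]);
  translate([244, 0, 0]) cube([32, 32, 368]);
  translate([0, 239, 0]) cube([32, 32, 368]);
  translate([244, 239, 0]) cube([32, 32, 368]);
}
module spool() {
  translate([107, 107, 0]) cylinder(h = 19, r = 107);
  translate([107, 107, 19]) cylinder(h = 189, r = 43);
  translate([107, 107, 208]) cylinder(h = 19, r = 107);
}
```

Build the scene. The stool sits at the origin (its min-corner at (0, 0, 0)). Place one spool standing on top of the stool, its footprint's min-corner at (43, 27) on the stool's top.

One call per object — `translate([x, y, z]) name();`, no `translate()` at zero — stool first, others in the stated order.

stool();
translate([43, 27, 402]) spool();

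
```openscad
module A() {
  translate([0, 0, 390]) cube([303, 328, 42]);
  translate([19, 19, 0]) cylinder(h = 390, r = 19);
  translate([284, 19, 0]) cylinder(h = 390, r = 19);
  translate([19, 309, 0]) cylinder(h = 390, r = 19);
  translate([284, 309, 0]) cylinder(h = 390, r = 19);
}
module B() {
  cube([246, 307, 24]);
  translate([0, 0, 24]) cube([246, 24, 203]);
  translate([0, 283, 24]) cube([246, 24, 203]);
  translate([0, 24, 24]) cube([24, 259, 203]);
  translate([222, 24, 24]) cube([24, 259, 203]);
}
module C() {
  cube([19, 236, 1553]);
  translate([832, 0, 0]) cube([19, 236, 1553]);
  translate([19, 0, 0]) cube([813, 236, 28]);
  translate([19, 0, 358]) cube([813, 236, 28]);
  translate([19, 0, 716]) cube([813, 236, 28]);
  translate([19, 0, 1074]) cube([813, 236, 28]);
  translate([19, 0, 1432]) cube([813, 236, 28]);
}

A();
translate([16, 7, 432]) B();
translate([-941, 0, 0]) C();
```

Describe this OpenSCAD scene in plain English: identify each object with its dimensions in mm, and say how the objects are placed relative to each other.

A is a four-legged stool. The seat is a 303×328×42 mm slab whose top surface is at z = 432 mm; four round legs, each 38 mm in diameter, run from the floor (z = 0) to the underside of the seat, each leg's axis is inset half a diameter from the nearest pair of seat edges (so the leg's bounding box is flush with the corner).

B is an open-topped rectangular box: outside dimensions 246×307×227 mm, with a uniform wall and base thickness of 24 mm. The base is a full 246×307 slab on the floor; four walls sit on top of the base. The front and back walls (the −y and +y sides) span the full width; the two side walls fit between them.

C is a bookshelf 851 mm wide overall, 236 mm deep and 1553 mm tall. The two sides are 19 mm thick vertical panels. 5 horizontal shelves of 28 mm thickness span between the inner faces of the sides; the lowest shelf sits on the floor and shelves are stacked with a clear vertical gap of 330 mm between each pair.

The open box is on top of the stool. The bookshelf is on the floor beside the stool on its −x side.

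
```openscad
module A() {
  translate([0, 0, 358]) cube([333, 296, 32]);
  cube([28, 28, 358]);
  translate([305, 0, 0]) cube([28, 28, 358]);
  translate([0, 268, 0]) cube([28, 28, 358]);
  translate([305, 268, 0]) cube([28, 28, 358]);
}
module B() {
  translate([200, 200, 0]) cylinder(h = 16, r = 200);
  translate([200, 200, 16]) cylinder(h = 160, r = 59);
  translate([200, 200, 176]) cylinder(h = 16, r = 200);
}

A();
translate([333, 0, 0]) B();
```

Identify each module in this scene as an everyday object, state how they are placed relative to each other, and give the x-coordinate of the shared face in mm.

A is a stool. B is a spool. The spool is against the stool's +x side, with their −y faces flush. The x-coordinate of the shared face is 333 mm.

The stool's +x face and the spool's −x face are both at x = 333 mm.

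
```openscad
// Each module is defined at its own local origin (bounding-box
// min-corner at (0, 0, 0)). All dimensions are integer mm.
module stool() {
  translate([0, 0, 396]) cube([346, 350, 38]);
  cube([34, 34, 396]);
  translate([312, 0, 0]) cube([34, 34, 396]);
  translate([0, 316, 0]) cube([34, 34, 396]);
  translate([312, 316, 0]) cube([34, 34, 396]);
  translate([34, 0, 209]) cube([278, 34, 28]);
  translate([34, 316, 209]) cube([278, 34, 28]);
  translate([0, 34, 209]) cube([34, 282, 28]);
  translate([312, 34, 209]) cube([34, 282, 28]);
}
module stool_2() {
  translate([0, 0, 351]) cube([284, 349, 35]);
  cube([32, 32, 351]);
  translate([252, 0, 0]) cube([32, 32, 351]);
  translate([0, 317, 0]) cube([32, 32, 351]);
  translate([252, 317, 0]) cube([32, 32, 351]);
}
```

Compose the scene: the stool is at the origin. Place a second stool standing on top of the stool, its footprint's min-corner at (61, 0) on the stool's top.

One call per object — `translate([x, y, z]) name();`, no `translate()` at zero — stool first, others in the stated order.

stool();
translate([61, 0, 434]) stool_2();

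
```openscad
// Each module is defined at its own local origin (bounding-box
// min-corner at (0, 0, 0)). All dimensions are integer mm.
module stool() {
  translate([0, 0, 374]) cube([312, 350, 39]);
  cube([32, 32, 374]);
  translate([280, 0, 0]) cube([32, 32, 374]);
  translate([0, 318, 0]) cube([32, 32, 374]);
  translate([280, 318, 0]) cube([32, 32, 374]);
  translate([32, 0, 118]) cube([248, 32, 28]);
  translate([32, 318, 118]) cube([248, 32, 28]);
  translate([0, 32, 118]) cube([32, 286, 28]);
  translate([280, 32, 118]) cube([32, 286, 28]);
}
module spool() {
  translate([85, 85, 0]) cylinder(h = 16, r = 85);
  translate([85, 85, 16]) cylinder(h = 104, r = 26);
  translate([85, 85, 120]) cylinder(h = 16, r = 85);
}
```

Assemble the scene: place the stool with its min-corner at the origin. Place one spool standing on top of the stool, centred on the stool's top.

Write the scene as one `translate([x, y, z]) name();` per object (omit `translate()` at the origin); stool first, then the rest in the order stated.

stool();
translate([71, 90, 413]) spool();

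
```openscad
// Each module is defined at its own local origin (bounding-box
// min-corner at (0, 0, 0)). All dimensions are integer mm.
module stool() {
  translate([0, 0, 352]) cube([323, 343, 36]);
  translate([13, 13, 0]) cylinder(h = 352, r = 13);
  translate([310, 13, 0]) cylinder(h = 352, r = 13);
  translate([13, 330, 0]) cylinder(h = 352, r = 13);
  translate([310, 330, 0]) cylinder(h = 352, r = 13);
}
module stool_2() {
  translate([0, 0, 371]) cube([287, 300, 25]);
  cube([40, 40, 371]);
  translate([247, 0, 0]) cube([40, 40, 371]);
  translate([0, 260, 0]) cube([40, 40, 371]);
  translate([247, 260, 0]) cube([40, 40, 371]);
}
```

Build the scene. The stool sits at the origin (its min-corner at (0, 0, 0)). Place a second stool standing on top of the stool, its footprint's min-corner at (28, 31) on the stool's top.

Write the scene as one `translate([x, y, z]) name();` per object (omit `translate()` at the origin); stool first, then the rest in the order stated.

stool();
translate([28, 31, 388]) stool_2();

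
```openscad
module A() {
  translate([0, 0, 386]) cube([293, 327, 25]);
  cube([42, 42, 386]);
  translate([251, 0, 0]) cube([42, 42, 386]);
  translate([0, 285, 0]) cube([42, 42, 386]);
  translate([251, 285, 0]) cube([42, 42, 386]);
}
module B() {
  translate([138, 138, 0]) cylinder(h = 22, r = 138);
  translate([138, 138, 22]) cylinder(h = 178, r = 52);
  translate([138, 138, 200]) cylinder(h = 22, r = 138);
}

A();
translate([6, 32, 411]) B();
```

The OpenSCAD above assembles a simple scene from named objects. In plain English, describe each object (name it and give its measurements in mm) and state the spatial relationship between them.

A is a four-legged stool. The seat is 293×327 mm, 25 mm thick, top at z = 411 mm. It stands on four square legs, each 42×42 mm in cross-section, from z = 0 to the seat underside, each flush with a corner of the seat.

B is a spool: two coaxial disc flanges of radius 138 mm and thickness 22 mm, joined by a core cylinder of radius 52 mm and height 178 mm. The lower flange rests on z = 0 and the three cylinders share a vertical axis.

The spool is on top of the stool.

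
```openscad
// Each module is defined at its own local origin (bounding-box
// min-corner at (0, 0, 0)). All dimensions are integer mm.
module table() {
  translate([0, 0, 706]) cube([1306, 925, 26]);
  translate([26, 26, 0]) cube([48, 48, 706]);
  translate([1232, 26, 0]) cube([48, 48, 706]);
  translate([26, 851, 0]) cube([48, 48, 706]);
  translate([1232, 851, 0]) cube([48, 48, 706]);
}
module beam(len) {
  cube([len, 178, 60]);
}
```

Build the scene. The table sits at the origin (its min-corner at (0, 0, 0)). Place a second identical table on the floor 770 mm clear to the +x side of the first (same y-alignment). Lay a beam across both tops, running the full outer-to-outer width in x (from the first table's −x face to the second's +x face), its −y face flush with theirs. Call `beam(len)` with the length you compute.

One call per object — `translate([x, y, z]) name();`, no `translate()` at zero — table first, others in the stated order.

table();
translate([2076, 0, 0]) table();
translate([0, 0, 732]) beam(3382);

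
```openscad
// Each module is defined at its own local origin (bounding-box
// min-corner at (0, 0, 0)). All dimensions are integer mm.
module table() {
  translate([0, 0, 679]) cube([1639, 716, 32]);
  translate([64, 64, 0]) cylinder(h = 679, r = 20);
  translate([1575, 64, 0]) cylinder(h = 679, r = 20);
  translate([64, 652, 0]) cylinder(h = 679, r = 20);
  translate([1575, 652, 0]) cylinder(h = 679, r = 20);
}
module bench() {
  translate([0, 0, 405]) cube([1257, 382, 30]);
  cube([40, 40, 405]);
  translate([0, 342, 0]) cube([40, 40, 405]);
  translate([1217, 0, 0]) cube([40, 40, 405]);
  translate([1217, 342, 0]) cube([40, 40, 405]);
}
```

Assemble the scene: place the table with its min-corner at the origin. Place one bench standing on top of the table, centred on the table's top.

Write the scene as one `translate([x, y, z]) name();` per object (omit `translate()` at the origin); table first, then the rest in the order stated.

table();
translate([191, 167, 711]) bench();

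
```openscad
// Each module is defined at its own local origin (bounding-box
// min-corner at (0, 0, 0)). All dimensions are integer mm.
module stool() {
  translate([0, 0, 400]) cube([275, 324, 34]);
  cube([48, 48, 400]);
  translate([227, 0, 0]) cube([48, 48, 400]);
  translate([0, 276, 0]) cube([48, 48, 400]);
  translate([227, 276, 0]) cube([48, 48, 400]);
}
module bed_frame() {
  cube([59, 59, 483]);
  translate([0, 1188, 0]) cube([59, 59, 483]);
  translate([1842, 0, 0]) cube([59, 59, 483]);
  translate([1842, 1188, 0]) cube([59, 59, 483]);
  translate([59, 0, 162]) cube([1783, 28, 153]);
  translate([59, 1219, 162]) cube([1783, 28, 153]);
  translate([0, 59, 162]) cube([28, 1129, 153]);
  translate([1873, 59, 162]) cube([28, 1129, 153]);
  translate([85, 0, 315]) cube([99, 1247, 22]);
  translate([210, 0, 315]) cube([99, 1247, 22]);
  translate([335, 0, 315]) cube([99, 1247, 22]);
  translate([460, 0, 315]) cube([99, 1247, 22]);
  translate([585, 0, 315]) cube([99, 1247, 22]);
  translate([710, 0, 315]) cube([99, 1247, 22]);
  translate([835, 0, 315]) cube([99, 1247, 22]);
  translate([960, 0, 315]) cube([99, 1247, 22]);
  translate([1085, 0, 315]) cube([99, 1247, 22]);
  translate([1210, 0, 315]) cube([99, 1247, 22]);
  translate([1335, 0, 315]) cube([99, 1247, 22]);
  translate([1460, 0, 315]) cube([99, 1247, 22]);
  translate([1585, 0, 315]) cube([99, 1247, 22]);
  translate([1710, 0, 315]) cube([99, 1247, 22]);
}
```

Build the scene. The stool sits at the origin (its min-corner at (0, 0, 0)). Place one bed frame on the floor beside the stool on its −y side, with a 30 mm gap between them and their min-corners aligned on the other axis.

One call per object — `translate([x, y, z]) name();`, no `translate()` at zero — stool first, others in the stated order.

stool();
translate([0, -1277, 0]) bed_frame();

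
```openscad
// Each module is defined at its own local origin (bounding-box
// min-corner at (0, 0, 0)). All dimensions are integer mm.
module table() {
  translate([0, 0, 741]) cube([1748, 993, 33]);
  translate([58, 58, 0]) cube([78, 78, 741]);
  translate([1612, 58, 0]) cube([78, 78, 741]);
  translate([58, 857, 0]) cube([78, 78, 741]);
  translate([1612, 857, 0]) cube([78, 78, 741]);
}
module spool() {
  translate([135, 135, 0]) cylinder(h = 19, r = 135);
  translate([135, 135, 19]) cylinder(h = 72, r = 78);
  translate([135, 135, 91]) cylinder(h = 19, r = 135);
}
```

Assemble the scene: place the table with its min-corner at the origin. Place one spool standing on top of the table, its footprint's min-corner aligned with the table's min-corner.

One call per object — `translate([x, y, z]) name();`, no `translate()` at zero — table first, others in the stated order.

table();
translate([0, 0, 774]) spool();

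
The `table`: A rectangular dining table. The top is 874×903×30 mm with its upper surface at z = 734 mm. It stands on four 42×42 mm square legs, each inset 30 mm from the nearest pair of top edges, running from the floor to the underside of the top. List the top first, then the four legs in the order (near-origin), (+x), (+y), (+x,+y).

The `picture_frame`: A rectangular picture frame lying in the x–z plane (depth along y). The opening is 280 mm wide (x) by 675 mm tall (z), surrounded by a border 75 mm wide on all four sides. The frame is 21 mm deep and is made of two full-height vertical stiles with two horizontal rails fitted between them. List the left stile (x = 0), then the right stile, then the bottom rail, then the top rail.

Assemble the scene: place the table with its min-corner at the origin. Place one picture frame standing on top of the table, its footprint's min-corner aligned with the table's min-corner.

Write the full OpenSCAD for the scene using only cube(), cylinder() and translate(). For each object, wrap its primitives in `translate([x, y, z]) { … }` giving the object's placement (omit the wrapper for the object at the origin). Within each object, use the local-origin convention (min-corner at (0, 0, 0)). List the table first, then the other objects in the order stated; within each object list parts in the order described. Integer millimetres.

translate([0, 0, 704]) cube([874, 903, 30]);
translate([30, 30, 0]) cube([42, 42, 704]);
translate([802, 30, 0]) cube([42, 42, 704]);
translate([30, 831, 0]) cube([42, 42, 704]);
translate([802, 831, 0]) cube([42, 42, 704]);
translate([0, 0, 734]) {
  cube([75, 21, 825]);
  translate([355, 0, 0]) cube([75, 21, 825]);
  translate([75, 0, 0]) cube([280, 21, 75]);
  translate([75, 0, 750]) cube([280, 21, 75]);
}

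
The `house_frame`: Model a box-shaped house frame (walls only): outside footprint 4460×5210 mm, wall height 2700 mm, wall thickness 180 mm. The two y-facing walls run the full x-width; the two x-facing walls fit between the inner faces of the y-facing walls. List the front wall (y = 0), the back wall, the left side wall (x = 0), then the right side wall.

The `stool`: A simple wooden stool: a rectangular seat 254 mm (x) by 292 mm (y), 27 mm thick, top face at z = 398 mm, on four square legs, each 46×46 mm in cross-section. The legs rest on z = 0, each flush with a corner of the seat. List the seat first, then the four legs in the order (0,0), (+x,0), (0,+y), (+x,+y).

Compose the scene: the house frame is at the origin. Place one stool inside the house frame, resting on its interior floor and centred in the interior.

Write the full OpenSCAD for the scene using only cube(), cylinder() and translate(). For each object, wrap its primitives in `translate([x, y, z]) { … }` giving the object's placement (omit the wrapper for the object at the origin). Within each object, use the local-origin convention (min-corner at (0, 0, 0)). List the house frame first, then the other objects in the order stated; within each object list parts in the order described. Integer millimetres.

cube([4460, 180, 2700]);
translate([0, 5030, 0]) cube([4460, 180, 2700]);
translate([0, 180, 0]) cube([180, 4850, 2700]);
translate([4280, 180, 0]) cube([180, 4850, 2700]);
translate([2103, 2459, 0]) {
  translate([0, 0, 371]) cube([254, 292, 27]);
  cube([46, 46, 371]);
  translate([208, 0, 0]) cube([46, 46, 371]);
  translate([0, 246, 0]) cube([46, 46, 371]);
  translate([208, 246, 0]) cube([46, 46, 371]);
}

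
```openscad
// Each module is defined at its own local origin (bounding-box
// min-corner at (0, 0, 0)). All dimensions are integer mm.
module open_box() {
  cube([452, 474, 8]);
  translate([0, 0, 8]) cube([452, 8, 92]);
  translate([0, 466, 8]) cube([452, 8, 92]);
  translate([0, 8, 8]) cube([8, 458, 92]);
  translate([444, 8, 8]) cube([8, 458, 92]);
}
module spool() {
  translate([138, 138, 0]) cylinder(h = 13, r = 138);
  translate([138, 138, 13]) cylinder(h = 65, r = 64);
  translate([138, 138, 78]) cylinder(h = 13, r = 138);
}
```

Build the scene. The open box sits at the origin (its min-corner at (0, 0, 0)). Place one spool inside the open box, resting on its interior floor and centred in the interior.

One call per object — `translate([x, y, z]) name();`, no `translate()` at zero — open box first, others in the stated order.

open_box();
translate([88, 99, 8]) spool();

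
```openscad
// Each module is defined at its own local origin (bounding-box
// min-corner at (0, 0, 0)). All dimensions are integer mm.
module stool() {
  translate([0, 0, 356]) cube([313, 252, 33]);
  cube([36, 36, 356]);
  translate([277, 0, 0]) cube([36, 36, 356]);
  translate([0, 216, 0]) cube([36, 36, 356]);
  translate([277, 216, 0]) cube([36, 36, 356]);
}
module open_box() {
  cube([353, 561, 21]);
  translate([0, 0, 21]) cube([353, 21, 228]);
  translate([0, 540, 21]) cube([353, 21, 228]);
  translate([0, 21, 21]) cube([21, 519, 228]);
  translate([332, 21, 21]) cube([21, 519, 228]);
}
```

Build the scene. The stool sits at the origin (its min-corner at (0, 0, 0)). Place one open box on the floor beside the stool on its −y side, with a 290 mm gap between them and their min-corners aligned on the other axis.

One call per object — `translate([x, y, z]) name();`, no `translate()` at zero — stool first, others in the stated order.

stool();
translate([0, -851, 0]) open_box();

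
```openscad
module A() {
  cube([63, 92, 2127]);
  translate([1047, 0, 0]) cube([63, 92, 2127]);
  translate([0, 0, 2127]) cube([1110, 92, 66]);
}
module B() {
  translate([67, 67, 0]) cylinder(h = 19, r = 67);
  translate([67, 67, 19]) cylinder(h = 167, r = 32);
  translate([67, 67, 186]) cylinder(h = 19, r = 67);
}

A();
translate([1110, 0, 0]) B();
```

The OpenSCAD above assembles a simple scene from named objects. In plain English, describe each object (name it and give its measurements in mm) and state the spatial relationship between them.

A is a door frame. The clear opening is 984 mm wide and 2127 mm high. Two 63 mm wide jambs, 92 mm deep, stand either side of the opening from the floor to the top of the opening. A 66 mm thick head sits across the top of both jambs, spanning the full outside width of the frame.

B is a spool: two coaxial disc flanges of radius 67 mm and thickness 19 mm, joined by a core cylinder of radius 32 mm and height 167 mm. The lower flange rests on z = 0 and the three cylinders share a vertical axis.

The spool is against the door frame's +x side, with their −y faces flush.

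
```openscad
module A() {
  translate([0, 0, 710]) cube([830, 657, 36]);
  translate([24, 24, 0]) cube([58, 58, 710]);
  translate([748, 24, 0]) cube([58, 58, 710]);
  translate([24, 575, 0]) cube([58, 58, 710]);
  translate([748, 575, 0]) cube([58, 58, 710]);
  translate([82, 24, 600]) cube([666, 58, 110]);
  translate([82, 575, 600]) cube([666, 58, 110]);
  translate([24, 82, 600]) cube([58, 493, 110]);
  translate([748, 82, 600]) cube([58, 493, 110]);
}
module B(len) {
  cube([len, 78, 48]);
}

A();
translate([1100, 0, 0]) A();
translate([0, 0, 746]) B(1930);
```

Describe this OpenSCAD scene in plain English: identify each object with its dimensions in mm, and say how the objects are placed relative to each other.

A is a table with a 830×657 mm rectangular top, 36 mm thick, top surface at z = 746 mm, supported by four 58×58 mm square legs, each inset 24 mm from the nearest pair of top edges, running from the floor. Four apron rails, 58 mm thick and 110 mm tall, run between adjacent legs with their top edges flush with the underside of the top and their outer faces flush with the legs' outer faces.

B is a rectangular beam 1930 mm long (x), 78 mm deep (y), 48 mm thick (z).

The beam spans the tops of two tables placed 270 mm apart, resting at z = 746 mm.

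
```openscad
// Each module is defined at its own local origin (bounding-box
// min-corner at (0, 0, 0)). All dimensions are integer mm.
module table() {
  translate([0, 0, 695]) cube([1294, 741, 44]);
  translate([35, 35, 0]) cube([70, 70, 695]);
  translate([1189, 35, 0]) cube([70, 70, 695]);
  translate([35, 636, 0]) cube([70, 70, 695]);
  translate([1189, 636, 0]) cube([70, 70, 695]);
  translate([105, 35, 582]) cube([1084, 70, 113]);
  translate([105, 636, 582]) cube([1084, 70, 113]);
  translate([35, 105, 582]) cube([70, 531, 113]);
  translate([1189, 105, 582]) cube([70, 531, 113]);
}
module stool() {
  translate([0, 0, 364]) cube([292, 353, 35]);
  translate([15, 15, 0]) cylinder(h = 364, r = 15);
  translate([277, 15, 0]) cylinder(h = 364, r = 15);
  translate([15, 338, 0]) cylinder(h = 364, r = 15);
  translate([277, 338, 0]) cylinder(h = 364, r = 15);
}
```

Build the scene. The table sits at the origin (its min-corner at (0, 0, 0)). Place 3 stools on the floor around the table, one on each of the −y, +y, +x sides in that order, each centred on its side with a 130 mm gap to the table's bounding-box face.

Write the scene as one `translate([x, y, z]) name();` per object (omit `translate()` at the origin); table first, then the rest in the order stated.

table();
translate([501, -483, 0]) stool();
translate([501, 871, 0]) stool();
translate([1424, 194, 0]) stool();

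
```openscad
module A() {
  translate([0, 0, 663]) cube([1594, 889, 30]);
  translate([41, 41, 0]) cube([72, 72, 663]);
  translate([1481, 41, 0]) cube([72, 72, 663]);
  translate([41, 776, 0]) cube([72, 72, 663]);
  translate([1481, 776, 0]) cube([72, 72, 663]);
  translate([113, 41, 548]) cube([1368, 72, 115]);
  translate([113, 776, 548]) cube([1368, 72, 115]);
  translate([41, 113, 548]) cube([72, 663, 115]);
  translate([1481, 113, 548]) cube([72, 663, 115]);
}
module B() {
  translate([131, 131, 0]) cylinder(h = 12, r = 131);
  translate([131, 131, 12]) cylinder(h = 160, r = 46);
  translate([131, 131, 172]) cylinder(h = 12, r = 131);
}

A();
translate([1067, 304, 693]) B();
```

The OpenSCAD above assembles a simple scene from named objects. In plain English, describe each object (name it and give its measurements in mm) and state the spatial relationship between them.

A is a rectangular dining table. The top is 1594×889×30 mm with its upper surface at z = 693 mm. It stands on four 72×72 mm square legs, each inset 41 mm from the nearest pair of top edges, running from the floor to the underside of the top. Four apron rails, 72 mm thick and 115 mm tall, run between adjacent legs with their top edges flush with the underside of the top and their outer faces flush with the legs' outer faces.

B is a spool: two coaxial disc flanges of radius 131 mm and thickness 12 mm, joined by a core cylinder of radius 46 mm and height 160 mm. The lower flange rests on z = 0 and the three cylinders share a vertical axis.

The spool is on top of the table.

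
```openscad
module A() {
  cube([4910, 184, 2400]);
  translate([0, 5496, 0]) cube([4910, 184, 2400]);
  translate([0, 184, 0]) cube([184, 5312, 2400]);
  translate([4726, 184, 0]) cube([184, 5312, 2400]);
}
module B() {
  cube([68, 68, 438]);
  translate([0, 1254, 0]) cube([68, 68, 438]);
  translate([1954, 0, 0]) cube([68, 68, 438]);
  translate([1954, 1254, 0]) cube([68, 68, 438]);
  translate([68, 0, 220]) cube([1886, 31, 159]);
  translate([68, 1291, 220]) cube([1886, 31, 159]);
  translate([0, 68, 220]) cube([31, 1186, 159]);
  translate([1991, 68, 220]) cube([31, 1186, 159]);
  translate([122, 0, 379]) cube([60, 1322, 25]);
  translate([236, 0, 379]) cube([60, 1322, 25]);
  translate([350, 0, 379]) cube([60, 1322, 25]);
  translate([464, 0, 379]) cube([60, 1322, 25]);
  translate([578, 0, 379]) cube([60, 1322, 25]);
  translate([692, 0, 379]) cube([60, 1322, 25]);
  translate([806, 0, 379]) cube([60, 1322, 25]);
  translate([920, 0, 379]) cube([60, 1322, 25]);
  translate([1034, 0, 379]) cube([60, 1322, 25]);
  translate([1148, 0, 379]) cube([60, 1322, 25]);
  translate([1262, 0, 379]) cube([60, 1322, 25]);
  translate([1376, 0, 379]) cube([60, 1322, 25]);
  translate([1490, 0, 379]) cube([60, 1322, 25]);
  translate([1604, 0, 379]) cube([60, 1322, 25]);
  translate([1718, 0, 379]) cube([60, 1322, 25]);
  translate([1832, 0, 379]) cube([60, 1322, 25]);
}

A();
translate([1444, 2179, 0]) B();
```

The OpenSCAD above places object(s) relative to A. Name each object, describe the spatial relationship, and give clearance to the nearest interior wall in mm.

Clearances: x = 1260, y = 1995; minimum 1260 mm.

A is a house frame. B is a bed frame. The bed frame sits inside the house frame, centred. The clearance to the nearest interior wall is 1260 mm.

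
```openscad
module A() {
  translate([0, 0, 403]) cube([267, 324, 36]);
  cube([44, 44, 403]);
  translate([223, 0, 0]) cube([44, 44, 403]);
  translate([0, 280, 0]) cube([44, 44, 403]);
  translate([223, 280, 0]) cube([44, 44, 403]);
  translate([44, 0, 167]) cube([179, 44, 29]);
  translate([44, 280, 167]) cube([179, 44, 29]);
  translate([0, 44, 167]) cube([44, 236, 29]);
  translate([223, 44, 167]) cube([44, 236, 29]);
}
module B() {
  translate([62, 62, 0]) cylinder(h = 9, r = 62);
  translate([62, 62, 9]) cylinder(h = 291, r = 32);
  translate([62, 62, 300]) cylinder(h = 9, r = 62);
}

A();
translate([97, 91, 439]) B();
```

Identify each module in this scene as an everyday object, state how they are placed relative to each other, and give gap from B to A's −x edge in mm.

The spool's min-x is at 97; the stool's min-x is 0; gap = 97 mm.

A is a stool. B is a spool. The spool is on top of the stool. The gap from the spool to the stool's −x edge is 97 mm.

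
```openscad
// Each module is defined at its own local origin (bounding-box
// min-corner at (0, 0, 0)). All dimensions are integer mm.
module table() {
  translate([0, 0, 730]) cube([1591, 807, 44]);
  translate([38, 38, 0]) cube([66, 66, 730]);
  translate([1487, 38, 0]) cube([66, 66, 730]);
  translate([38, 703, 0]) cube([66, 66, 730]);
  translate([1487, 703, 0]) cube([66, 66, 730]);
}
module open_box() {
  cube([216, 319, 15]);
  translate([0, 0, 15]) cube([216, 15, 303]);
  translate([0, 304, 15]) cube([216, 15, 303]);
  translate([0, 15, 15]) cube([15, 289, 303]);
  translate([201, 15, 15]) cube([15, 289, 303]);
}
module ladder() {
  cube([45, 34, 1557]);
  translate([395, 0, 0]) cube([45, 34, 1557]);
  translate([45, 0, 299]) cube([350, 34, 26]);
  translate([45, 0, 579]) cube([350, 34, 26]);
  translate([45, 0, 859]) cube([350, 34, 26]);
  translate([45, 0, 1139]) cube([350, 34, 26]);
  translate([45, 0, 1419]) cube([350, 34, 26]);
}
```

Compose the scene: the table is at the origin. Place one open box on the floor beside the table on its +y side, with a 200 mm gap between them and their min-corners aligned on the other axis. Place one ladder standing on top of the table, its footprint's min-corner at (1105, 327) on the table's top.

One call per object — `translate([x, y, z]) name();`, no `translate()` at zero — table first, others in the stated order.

table();
translate([0, 1007, 0]) open_box();
translate([1105, 327, 774]) ladder();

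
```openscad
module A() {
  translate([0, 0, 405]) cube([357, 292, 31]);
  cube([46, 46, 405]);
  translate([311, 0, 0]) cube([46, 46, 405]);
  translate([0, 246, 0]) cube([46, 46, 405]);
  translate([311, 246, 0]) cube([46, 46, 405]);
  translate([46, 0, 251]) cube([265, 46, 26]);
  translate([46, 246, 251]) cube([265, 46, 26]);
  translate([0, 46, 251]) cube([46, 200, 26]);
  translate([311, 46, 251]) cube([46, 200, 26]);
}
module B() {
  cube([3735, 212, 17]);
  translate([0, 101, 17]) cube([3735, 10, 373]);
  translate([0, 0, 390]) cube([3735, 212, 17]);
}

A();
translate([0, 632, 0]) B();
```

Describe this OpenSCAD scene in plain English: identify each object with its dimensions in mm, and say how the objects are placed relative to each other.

A is a four-legged stool. The seat is 357×292 mm, 31 mm thick, top at z = 436 mm. It stands on four square legs, each 46×46 mm in cross-section, from z = 0 to the seat underside, each flush with a corner of the seat. Four stretchers, 46 mm wide and 26 mm tall, connect adjacent legs with their undersides at z = 251 mm, each running between the inner faces of the legs it joins and aligned with the legs' outer faces on the other axis.

B is an I-beam lying along x, 3735 mm long. Overall section height 407 mm. Two flanges 212 mm wide (y) and 17 mm thick, one on the floor and one at the top; a web 10 mm thick runs between them, centred on the flange width.

The I-beam is on the floor beside the stool on its +y side.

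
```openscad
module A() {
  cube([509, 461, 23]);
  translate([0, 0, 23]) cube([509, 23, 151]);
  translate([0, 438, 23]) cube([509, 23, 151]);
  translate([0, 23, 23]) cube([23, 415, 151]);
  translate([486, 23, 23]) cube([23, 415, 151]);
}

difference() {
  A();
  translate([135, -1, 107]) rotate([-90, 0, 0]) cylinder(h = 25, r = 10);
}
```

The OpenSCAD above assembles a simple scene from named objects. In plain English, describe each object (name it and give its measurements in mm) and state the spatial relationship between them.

A is an open-topped rectangular box: outside dimensions 509×461×174 mm, with a uniform wall and base thickness of 23 mm. The base is a full 509×461 slab on the floor; four walls sit on top of the base. The front and back walls (the −y and +y sides) span the full width; the two side walls fit between them.

The open box has a circular hole of radius 10 mm through its front wall, centred at (x = 135, z = 107).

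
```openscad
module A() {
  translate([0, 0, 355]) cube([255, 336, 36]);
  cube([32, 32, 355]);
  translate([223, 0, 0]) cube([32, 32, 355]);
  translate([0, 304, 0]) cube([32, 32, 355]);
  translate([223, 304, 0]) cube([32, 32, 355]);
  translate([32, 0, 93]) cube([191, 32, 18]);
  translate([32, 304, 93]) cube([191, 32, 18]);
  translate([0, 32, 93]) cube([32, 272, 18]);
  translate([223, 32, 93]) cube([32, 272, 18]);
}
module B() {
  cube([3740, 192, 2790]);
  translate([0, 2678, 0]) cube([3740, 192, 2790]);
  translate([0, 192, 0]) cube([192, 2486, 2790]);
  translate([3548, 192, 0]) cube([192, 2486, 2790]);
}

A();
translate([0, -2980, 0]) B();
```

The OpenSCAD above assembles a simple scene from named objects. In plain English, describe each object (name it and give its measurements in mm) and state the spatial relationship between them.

A is a four-legged stool. The seat is a 255×336×36 mm slab whose top surface is at z = 391 mm; four square legs, each 32×32 mm in cross-section, run from the floor (z = 0) to the underside of the seat, each flush with a corner of the seat. Four stretchers, 32 mm wide and 18 mm tall, connect adjacent legs with their undersides at z = 93 mm, each running between the inner faces of the legs it joins and aligned with the legs' outer faces on the other axis.

B is a box-shaped house frame (walls only): outside footprint 3740×2870 mm, wall height 2790 mm, wall thickness 192 mm. The two y-facing walls run the full x-width; the two x-facing walls fit between the inner faces of the y-facing walls.

The house frame is on the floor beside the stool on its −y side.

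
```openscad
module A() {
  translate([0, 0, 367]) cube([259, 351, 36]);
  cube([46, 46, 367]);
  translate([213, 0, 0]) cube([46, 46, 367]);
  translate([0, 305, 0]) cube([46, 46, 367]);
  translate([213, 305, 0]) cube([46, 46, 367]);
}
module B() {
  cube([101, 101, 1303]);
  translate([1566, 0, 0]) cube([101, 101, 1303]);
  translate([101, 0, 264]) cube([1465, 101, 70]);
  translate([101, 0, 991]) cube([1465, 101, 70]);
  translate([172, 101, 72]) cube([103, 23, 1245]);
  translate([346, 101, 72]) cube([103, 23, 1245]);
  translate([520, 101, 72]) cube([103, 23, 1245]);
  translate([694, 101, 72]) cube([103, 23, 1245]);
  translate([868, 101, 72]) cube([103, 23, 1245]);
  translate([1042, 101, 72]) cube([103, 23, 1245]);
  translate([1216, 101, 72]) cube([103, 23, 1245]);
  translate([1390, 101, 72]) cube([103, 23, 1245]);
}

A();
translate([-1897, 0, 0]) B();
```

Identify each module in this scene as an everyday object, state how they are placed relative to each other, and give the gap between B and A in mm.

A is a stool. B is a fence section. The fence section is on the floor beside the stool on its −x side. The gap between the fence section and the stool is 230 mm.

The fence section's nearest face is 230 mm from the stool's −x face.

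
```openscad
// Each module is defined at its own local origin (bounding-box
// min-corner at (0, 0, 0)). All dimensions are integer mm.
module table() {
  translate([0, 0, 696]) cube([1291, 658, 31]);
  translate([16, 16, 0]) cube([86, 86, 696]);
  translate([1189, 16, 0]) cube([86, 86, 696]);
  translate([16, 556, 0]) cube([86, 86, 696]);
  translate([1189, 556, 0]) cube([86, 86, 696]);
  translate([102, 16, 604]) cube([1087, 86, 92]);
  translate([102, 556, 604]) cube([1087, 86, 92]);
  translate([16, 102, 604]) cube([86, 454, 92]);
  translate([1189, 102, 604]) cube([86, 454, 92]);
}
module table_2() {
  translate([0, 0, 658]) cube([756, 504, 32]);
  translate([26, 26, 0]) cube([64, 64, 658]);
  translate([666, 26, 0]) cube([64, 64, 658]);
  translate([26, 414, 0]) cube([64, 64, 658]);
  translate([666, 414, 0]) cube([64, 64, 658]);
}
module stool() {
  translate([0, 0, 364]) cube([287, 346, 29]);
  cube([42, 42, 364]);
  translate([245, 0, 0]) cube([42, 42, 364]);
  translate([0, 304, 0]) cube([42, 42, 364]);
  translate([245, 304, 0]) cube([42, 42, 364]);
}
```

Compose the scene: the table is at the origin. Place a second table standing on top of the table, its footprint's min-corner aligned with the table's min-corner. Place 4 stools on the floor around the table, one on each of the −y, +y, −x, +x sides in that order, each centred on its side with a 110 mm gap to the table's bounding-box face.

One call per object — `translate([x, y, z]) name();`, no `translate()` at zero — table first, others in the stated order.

table();
translate([0, 0, 727]) table_2();
translate([502, -456, 0]) stool();
translate([502, 768, 0]) stool();
translate([-397, 156, 0]) stool();
translate([1401, 156, 0]) stool();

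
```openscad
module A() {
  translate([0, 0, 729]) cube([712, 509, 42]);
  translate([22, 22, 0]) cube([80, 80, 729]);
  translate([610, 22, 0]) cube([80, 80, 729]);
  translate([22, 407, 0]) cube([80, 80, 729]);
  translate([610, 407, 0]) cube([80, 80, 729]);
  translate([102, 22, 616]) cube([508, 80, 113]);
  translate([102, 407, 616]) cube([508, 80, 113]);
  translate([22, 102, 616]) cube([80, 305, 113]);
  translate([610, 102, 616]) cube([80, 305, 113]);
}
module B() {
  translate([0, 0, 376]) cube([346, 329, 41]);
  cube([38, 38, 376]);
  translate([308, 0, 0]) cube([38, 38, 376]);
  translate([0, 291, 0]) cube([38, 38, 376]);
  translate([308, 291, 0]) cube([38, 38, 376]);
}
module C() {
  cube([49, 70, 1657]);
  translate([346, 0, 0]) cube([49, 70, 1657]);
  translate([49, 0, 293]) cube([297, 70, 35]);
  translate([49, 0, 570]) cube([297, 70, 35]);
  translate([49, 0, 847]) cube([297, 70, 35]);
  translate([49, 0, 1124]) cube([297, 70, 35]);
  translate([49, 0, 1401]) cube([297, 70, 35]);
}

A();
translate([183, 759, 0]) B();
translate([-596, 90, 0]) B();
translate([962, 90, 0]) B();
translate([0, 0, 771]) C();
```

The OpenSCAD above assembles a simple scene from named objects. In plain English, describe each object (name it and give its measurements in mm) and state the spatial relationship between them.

A is a rectangular dining table. The top is 712×509×42 mm with its upper surface at z = 771 mm. It stands on four 80×80 mm square legs, each inset 22 mm from the nearest pair of top edges, running from the floor to the underside of the top. Four apron rails, 80 mm thick and 113 mm tall, run between adjacent legs with their top edges flush with the underside of the top and their outer faces flush with the legs' outer faces.

B is a four-legged stool. The seat is a 346×329×41 mm slab whose top surface is at z = 417 mm; four square legs, each 38×38 mm in cross-section, run from the floor (z = 0) to the underside of the seat, each flush with a corner of the seat.

C is a straight ladder. Two 49×70 mm vertical rails, 1657 mm tall, stand 395 mm apart (outside-to-outside) with their front faces coplanar on the −y side. 5 rungs, each 70 mm deep and 35 mm tall, span between the inner faces of the rails, front faces flush with the rails. The lowest rung's underside is at z = 293 mm and rungs are spaced 277 mm apart (underside to underside).

Three stools sit around the table at the +y, −x, +x sides. The ladder is on top of the table.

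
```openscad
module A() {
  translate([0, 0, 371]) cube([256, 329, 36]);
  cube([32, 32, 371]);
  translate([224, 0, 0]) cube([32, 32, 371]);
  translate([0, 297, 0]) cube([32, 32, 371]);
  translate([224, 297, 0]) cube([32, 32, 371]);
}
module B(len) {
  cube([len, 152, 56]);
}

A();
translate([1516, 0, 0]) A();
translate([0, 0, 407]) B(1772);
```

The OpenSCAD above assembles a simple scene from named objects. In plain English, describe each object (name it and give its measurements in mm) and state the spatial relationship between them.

A is a four-legged stool. The seat is 256×329 mm, 36 mm thick, top at z = 407 mm. It stands on four square legs, each 32×32 mm in cross-section, from z = 0 to the seat underside, each flush with a corner of the seat.

B is a rectangular beam 1772 mm long (x), 152 mm deep (y), 56 mm thick (z).

The beam spans the tops of two stools placed 1260 mm apart, resting at z = 407 mm.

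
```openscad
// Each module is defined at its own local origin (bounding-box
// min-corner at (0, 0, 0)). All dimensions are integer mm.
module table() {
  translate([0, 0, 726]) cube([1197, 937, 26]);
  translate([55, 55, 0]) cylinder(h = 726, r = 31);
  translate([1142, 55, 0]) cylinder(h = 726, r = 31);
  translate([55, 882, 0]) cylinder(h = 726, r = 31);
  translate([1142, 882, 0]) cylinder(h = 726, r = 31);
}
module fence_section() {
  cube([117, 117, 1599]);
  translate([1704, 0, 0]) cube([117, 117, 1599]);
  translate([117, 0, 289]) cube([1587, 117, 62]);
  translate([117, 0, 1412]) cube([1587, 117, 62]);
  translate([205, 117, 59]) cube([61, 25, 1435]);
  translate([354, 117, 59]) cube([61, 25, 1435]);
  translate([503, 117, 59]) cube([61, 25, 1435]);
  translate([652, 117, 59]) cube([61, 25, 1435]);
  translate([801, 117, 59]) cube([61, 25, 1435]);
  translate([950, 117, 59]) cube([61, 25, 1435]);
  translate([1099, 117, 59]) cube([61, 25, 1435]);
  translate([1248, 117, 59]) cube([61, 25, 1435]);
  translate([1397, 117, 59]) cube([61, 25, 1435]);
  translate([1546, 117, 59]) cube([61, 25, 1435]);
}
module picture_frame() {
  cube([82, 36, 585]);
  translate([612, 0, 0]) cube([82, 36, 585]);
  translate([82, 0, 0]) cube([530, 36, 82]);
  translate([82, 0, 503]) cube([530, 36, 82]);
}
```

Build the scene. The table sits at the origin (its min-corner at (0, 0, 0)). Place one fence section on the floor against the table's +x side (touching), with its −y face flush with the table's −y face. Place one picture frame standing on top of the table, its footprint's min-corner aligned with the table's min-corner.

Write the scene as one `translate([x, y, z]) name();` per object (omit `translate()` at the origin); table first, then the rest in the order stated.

table();
translate([1197, 0, 0]) fence_section();
translate([0, 0, 752]) picture_frame();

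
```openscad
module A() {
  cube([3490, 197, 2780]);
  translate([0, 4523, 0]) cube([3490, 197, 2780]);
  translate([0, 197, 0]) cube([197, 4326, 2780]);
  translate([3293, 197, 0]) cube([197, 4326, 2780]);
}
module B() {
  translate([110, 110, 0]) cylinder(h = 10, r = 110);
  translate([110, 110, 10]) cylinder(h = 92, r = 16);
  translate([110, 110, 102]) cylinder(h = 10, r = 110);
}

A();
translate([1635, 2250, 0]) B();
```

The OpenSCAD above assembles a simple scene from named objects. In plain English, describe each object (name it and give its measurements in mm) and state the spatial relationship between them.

A is a box-shaped house frame (walls only): outside footprint 3490×4720 mm, wall height 2780 mm, wall thickness 197 mm. The two y-facing walls run the full x-width; the two x-facing walls fit between the inner faces of the y-facing walls.

B is a spool: two coaxial disc flanges of radius 110 mm and thickness 10 mm, joined by a core cylinder of radius 16 mm and height 92 mm. The lower flange rests on z = 0 and the three cylinders share a vertical axis.

The spool sits inside the house frame, centred.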